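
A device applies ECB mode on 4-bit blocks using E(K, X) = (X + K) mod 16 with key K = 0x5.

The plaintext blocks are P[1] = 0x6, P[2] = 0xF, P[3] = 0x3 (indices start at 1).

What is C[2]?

C[2] = 0x4

ECB encryption: C_i = E(K, P_i).
C[2]: E(K, 0xF) = 0x4.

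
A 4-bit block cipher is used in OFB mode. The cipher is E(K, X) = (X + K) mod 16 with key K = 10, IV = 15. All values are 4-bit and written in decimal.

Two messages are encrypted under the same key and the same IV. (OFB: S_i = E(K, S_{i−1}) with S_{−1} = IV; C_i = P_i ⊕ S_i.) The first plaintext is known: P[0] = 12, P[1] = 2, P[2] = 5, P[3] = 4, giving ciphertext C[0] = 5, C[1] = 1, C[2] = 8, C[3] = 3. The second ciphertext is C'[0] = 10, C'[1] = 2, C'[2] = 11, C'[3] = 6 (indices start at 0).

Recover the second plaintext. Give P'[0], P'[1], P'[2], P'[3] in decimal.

In OFB with a reused IV, both messages share the same keystream S_i, so C_i ⊕ C'_i = P_i ⊕ P'_i and thus P'_i = P_i ⊕ C_i ⊕ C'_i.
P'[0]: 12 ⊕ 5 ⊕ 10 = 3.
P'[1]: 2 ⊕ 1 ⊕ 2 = 1.
P'[2]: 5 ⊕ 8 ⊕ 11 = 6.
P'[3]: 4 ⊕ 3 ⊕ 6 = 1.

P'[0] = 3, P'[1] = 1, P'[2] = 6, P'[3] = 1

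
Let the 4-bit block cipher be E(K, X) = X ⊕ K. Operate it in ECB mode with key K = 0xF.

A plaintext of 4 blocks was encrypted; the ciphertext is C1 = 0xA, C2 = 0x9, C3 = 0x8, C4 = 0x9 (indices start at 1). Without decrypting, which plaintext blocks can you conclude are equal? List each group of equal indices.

P2 = P4

ECB encrypts each block independently with the same key, so equal ciphertext blocks imply equal plaintext blocks.
C2 = C4 = 0x9, so P2 = P4.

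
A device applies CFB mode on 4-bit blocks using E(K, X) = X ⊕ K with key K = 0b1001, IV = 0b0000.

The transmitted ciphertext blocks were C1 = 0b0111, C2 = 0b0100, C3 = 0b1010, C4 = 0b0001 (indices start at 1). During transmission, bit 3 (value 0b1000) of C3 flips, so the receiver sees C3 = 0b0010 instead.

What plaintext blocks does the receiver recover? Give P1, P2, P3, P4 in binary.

CFB decryption: P_i = C_i ⊕ E(K, C_{i−1}), with C_{0} = IV.
Only C3 changed, to 0b0010. In CFB, a change in C_i flips the same bit in P_i and garbles P_{i+1}. Decrypting the received ciphertext:
P1: E(K, 0b0000) = 0b1001; 0b0111 ⊕ 0b1001 = 0b1110.
P2: E(K, 0b0111) = 0b1110; 0b0100 ⊕ 0b1110 = 0b1010.
P3: E(K, 0b0100) = 0b1101; 0b0010 ⊕ 0b1101 = 0b1111.
P4: E(K, 0b0010) = 0b1011; 0b0001 ⊕ 0b1011 = 0b1010.
Blocks that differ from the original plaintext: P3, P4.

P1 = 0b1110, P2 = 0b1010, P3 = 0b1111, P4 = 0b1010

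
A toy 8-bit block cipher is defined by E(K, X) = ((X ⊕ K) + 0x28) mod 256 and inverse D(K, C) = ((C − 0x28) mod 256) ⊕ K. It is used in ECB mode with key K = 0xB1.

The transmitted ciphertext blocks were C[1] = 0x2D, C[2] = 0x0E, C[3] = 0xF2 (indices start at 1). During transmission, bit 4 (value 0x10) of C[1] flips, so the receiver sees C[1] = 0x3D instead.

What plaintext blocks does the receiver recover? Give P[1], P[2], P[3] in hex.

P[1] = 0xA4, P[2] = 0x57, P[3] = 0x7B

ECB decryption: P_i = D(K, C_i).
Only C[1] changed, to 0x3D. In ECB, a change in C_i affects only P_i. Decrypting the received ciphertext:
P[1]: D(K, 0x3D) = 0xA4.
P[2]: D(K, 0x0E) = 0x57.
P[3]: D(K, 0xF2) = 0x7B.
Blocks that differ from the original plaintext: P[1].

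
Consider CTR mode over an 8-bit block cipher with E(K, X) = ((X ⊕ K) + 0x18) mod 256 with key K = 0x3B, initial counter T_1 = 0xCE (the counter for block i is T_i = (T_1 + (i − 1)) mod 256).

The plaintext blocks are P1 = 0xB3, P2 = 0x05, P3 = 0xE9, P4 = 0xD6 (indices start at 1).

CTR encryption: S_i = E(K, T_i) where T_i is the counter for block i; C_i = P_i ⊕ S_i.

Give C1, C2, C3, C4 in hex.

C1: T = 0xCE, S = E(K, T) = 0x0D; 0xB3 ⊕ 0x0D = 0xBE.
C2: T = 0xCF, S = E(K, T) = 0x0C; 0x05 ⊕ 0x0C = 0x09.
C3: T = 0xD0, S = E(K, T) = 0x03; 0xE9 ⊕ 0x03 = 0xEA.
C4: T = 0xD1, S = E(K, T) = 0x02; 0xD6 ⊕ 0x02 = 0xD4.

C1 = 0xBE, C2 = 0x09, C3 = 0xEA, C4 = 0xD4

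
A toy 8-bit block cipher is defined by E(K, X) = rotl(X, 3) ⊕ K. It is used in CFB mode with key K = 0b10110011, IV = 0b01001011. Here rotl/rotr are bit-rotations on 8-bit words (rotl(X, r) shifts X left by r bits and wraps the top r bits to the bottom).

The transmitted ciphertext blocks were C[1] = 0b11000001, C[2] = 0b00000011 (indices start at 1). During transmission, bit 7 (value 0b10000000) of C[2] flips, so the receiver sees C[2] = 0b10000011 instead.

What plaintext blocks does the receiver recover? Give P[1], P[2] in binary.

CFB decryption: P_i = C_i ⊕ E(K, C_{i−1}), with C_{0} = IV.
Only C[2] changed, to 0b10000011. In CFB, a change in C_i flips the same bit in P_i and garbles P_{i+1}. Decrypting the received ciphertext:
P[1]: E(K, 0b01001011) = 0b11101001; 0b11000001 ⊕ 0b11101001 = 0b00101000.
P[2]: E(K, 0b11000001) = 0b10111101; 0b10000011 ⊕ 0b10111101 = 0b00111110.
Blocks that differ from the original plaintext: P[2].

P[1] = 0b00101000, P[2] = 0b00111110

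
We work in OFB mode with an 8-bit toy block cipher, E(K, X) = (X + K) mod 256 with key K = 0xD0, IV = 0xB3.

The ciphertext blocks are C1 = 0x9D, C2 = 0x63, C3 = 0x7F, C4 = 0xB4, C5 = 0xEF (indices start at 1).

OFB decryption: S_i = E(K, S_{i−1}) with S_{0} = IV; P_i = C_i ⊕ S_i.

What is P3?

P1: S = E(K, 0xB3) = 0x83; 0x9D ⊕ 0x83 = 0x1E.
P2: S = E(K, 0x83) = 0x53; 0x63 ⊕ 0x53 = 0x30.
P3: S = E(K, 0x53) = 0x23; 0x7F ⊕ 0x23 = 0x5C.

P3 = 0x5C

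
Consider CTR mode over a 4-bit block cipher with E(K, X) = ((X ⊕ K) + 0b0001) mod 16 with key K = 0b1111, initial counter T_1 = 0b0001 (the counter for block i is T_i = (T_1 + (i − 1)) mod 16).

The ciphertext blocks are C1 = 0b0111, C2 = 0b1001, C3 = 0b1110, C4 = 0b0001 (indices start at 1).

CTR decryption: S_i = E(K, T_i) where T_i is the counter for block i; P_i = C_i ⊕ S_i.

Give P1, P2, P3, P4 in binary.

P1 = 0b1000, P2 = 0b0111, P3 = 0b0011, P4 = 0b1101

P1: T = 0b0001, S = E(K, T) = 0b1111; 0b0111 ⊕ 0b1111 = 0b1000.
P2: T = 0b0010, S = E(K, T) = 0b1110; 0b1001 ⊕ 0b1110 = 0b0111.
P3: T = 0b0011, S = E(K, T) = 0b1101; 0b1110 ⊕ 0b1101 = 0b0011.
P4: T = 0b0100, S = E(K, T) = 0b1100; 0b0001 ⊕ 0b1100 = 0b1101.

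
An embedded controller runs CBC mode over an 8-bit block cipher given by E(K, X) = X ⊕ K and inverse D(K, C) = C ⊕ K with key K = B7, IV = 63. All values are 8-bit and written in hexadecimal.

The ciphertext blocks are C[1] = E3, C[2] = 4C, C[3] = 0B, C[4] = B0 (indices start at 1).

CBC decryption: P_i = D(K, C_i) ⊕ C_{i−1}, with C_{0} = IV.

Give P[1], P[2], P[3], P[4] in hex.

P[1] = 37, P[2] = 18, P[3] = F0, P[4] = 0C

P[1]: D(K, E3) = 54; 54 ⊕ 63 = 37.
P[2]: D(K, 4C) = FB; FB ⊕ E3 = 18.
P[3]: D(K, 0B) = BC; BC ⊕ 4C = F0.
P[4]: D(K, B0) = 07; 07 ⊕ 0B = 0C.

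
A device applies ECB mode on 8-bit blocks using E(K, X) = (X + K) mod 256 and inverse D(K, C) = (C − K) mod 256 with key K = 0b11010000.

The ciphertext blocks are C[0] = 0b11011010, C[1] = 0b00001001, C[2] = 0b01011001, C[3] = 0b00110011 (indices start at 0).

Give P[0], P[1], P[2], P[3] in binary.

P[0] = 0b00001010, P[1] = 0b00111001, P[2] = 0b10001001, P[3] = 0b01100011

ECB decryption: P_i = D(K, C_i).
P[0]: D(K, 0b11011010) = 0b00001010.
P[1]: D(K, 0b00001001) = 0b00111001.
P[2]: D(K, 0b01011001) = 0b10001001.
P[3]: D(K, 0b00110011) = 0b01100011.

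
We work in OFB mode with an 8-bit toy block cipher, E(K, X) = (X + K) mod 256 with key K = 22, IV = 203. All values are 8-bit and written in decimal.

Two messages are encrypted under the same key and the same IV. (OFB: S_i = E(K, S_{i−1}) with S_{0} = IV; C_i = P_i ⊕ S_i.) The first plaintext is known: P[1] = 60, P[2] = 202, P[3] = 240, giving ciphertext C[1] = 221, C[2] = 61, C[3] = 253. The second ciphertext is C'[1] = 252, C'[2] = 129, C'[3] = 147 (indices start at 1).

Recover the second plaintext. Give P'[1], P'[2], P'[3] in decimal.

P'[1] = 29, P'[2] = 118, P'[3] = 158

In OFB with a reused IV, both messages share the same keystream S_i, so C_i ⊕ C'_i = P_i ⊕ P'_i and thus P'_i = P_i ⊕ C_i ⊕ C'_i.
P'[1]: 60 ⊕ 221 ⊕ 252 = 29.
P'[2]: 202 ⊕ 61 ⊕ 129 = 118.
P'[3]: 240 ⊕ 253 ⊕ 147 = 158.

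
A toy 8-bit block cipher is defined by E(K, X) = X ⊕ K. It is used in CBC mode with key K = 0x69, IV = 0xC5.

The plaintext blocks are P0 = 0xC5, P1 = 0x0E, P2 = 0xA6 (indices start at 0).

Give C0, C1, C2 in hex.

CBC encryption: C_i = E(K, P_i ⊕ C_{i−1}), with C_{−1} = IV.
C0: P0 ⊕ 0xC5 = 0x00; E(K, 0x00) = 0x69.
C1: P1 ⊕ 0x69 = 0x67; E(K, 0x67) = 0x0E.
C2: P2 ⊕ 0x0E = 0xA8; E(K, 0xA8) = 0xC1.

C0 = 0x69, C1 = 0x0E, C2 = 0xC1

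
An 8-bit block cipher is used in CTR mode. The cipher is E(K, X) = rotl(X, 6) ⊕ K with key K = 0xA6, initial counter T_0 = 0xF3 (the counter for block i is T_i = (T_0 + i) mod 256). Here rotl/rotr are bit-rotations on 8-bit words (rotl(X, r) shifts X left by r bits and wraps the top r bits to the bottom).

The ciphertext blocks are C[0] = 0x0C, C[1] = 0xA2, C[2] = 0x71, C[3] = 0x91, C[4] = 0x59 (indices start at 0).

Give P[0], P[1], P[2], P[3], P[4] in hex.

CTR decryption: S_i = E(K, T_i) where T_i is the counter for block i; P_i = C_i ⊕ S_i.
P[0]: T = 0xF3, S = E(K, T) = 0x5A; 0x0C ⊕ 0x5A = 0x56.
P[1]: T = 0xF4, S = E(K, T) = 0x9B; 0xA2 ⊕ 0x9B = 0x39.
P[2]: T = 0xF5, S = E(K, T) = 0xDB; 0x71 ⊕ 0xDB = 0xAA.
P[3]: T = 0xF6, S = E(K, T) = 0x1B; 0x91 ⊕ 0x1B = 0x8A.
P[4]: T = 0xF7, S = E(K, T) = 0x5B; 0x59 ⊕ 0x5B = 0x02.

P[0] = 0x56, P[1] = 0x39, P[2] = 0xAA, P[3] = 0x8A, P[4] = 0x02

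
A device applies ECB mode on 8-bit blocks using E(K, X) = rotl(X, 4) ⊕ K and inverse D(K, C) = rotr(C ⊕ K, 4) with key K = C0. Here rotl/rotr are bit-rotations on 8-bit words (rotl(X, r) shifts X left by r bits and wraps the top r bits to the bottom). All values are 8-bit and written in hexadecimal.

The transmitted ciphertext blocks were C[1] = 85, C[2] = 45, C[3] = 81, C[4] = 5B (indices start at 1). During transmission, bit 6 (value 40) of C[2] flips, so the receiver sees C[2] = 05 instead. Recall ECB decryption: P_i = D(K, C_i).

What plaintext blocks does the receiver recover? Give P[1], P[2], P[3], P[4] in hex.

P[1] = 54, P[2] = 5C, P[3] = 14, P[4] = B9

Only C[2] changed, to 05. In ECB, a change in C_i affects only P_i. Decrypting the received ciphertext:
P[1]: D(K, 85) = 54.
P[2]: D(K, 05) = 5C.
P[3]: D(K, 81) = 14.
P[4]: D(K, 5B) = B9.
Blocks that differ from the original plaintext: P[2].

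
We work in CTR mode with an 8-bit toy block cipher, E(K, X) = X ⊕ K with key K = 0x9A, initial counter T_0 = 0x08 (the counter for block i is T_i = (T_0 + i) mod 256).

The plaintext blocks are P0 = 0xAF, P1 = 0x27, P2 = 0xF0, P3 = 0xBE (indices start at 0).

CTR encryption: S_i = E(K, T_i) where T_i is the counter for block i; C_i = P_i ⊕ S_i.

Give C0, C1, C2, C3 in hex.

C0: T = 0x08, S = E(K, T) = 0x92; 0xAF ⊕ 0x92 = 0x3D.
C1: T = 0x09, S = E(K, T) = 0x93; 0x27 ⊕ 0x93 = 0xB4.
C2: T = 0x0A, S = E(K, T) = 0x90; 0xF0 ⊕ 0x90 = 0x60.
C3: T = 0x0B, S = E(K, T) = 0x91; 0xBE ⊕ 0x91 = 0x2F.

C0 = 0x3D, C1 = 0xB4, C2 = 0x60, C3 = 0x2F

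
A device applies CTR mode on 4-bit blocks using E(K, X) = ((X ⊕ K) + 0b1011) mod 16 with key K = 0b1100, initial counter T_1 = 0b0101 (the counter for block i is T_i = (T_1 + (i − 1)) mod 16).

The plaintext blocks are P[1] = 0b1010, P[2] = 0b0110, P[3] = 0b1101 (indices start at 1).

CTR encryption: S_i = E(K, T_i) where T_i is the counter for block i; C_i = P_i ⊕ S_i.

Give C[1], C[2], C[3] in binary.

C[1]: T = 0b0101, S = E(K, T) = 0b0100; 0b1010 ⊕ 0b0100 = 0b1110.
C[2]: T = 0b0110, S = E(K, T) = 0b0101; 0b0110 ⊕ 0b0101 = 0b0011.
C[3]: T = 0b0111, S = E(K, T) = 0b0110; 0b1101 ⊕ 0b0110 = 0b1011.

C[1] = 0b1110, C[2] = 0b0011, C[3] = 0b1011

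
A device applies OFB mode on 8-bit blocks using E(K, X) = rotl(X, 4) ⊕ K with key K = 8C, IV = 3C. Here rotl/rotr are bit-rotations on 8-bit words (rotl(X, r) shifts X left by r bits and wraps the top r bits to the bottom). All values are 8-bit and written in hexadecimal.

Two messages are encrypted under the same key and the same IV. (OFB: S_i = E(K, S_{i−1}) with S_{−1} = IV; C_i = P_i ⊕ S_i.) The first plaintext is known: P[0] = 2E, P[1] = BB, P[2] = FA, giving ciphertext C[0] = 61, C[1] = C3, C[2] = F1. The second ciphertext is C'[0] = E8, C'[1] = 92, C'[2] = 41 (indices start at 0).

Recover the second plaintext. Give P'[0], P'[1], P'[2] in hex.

P'[0] = A7, P'[1] = EA, P'[2] = 4A

In OFB with a reused IV, both messages share the same keystream S_i, so C_i ⊕ C'_i = P_i ⊕ P'_i and thus P'_i = P_i ⊕ C_i ⊕ C'_i.
P'[0]: 2E ⊕ 61 ⊕ E8 = A7.
P'[1]: BB ⊕ C3 ⊕ 92 = EA.
P'[2]: FA ⊕ F1 ⊕ 41 = 4A.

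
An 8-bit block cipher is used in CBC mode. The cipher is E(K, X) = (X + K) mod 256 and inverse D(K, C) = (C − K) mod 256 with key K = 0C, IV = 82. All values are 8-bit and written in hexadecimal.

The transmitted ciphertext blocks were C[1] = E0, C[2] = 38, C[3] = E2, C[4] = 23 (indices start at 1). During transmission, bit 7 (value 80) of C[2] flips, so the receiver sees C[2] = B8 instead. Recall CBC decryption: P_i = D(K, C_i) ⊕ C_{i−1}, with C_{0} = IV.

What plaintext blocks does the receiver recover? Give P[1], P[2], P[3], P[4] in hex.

Only C[2] changed, to B8. In CBC, a change in C_i garbles P_i and flips the same bit in P_{i+1}. Decrypting the received ciphertext:
P[1]: D(K, E0) = D4; D4 ⊕ 82 = 56.
P[2]: D(K, B8) = AC; AC ⊕ E0 = 4C.
P[3]: D(K, E2) = D6; D6 ⊕ B8 = 6E.
P[4]: D(K, 23) = 17; 17 ⊕ E2 = F5.
Blocks that differ from the original plaintext: P[2], P[3].

P[1] = 56, P[2] = 4C, P[3] = 6E, P[4] = F5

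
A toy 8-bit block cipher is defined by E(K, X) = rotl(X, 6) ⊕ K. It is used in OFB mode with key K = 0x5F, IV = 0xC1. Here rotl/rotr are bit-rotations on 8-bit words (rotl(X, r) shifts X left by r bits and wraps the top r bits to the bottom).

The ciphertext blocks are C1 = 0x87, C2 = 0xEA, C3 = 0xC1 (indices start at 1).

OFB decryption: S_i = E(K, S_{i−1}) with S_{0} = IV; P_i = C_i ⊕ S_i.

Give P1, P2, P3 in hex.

P1 = 0xA8, P2 = 0x7E, P3 = 0xBB

P1: S = E(K, 0xC1) = 0x2F; 0x87 ⊕ 0x2F = 0xA8.
P2: S = E(K, 0x2F) = 0x94; 0xEA ⊕ 0x94 = 0x7E.
P3: S = E(K, 0x94) = 0x7A; 0xC1 ⊕ 0x7A = 0xBB.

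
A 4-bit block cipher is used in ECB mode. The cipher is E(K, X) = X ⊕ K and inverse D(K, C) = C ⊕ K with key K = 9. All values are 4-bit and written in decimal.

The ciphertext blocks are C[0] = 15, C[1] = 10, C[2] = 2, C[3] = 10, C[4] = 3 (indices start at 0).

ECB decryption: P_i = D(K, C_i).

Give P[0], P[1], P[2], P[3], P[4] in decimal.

P[0]: D(K, 15) = 6.
P[1]: D(K, 10) = 3.
P[2]: D(K, 2) = 11.
P[3]: D(K, 10) = 3.
P[4]: D(K, 3) = 10.

P[0] = 6, P[1] = 3, P[2] = 11, P[3] = 3, P[4] = 10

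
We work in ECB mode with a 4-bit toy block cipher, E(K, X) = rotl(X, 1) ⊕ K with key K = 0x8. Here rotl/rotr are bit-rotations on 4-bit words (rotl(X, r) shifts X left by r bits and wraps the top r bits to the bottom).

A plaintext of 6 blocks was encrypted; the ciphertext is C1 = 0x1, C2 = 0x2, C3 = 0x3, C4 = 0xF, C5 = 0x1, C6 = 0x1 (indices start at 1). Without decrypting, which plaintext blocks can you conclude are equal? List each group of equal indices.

ECB encrypts each block independently with the same key, so equal ciphertext blocks imply equal plaintext blocks.
C1 = C5 = C6 = 0x1, so P1 = P5 = P6.

P1 = P5 = P6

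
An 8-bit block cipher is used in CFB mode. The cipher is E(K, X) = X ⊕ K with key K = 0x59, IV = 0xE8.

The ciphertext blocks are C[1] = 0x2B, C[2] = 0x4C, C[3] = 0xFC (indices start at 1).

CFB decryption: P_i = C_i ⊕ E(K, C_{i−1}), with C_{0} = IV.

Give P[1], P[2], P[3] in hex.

P[1] = 0x9A, P[2] = 0x3E, P[3] = 0xE9

P[1]: E(K, 0xE8) = 0xB1; 0x2B ⊕ 0xB1 = 0x9A.
P[2]: E(K, 0x2B) = 0x72; 0x4C ⊕ 0x72 = 0x3E.
P[3]: E(K, 0x4C) = 0x15; 0xFC ⊕ 0x15 = 0xE9.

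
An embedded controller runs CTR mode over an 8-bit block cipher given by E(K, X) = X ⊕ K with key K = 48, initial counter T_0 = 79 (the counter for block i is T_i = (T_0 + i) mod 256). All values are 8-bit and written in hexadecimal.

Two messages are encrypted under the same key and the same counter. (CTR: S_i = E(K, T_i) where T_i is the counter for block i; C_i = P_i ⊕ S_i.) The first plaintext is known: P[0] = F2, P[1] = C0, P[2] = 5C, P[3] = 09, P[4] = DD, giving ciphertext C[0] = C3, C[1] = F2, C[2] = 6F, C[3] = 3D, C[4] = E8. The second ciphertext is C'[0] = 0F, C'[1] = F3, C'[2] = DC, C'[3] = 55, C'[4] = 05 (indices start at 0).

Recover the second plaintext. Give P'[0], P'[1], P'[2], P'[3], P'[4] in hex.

P'[0] = 3E, P'[1] = C1, P'[2] = EF, P'[3] = 61, P'[4] = 30

In CTR with a reused counter, both messages share the same keystream S_i, so C_i ⊕ C'_i = P_i ⊕ P'_i and thus P'_i = P_i ⊕ C_i ⊕ C'_i.
P'[0]: F2 ⊕ C3 ⊕ 0F = 3E.
P'[1]: C0 ⊕ F2 ⊕ F3 = C1.
P'[2]: 5C ⊕ 6F ⊕ DC = EF.
P'[3]: 09 ⊕ 3D ⊕ 55 = 61.
P'[4]: DD ⊕ E8 ⊕ 05 = 30.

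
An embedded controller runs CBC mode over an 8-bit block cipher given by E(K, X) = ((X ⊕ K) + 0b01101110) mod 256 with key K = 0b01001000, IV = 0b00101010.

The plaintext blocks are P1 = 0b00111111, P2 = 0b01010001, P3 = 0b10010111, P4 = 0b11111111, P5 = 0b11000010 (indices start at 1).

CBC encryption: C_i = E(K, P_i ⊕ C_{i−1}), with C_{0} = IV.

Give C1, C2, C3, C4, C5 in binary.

C1: P1 ⊕ 0b00101010 = 0b00010101; E(K, 0b00010101) = 0b11001011.
C2: P2 ⊕ 0b11001011 = 0b10011010; E(K, 0b10011010) = 0b01000000.
C3: P3 ⊕ 0b01000000 = 0b11010111; E(K, 0b11010111) = 0b00001101.
C4: P4 ⊕ 0b00001101 = 0b11110010; E(K, 0b11110010) = 0b00101000.
C5: P5 ⊕ 0b00101000 = 0b11101010; E(K, 0b11101010) = 0b00010000.

C1 = 0b11001011, C2 = 0b01000000, C3 = 0b00001101, C4 = 0b00101000, C5 = 0b00010000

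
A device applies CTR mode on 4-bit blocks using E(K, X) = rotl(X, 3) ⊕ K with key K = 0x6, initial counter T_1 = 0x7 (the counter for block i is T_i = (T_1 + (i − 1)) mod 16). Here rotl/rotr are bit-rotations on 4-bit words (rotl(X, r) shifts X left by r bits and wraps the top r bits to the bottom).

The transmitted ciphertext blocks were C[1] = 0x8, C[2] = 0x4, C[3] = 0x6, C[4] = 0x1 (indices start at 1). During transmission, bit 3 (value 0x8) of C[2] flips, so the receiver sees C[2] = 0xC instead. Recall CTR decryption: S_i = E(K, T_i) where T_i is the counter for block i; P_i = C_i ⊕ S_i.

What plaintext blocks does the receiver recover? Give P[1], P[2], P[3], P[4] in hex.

P[1] = 0x5, P[2] = 0xE, P[3] = 0xC, P[4] = 0x2

Only C[2] changed, to 0xC. In CTR, a change in C_i flips the same bit in P_i only; the keystream is unaffected. Decrypting the received ciphertext:
P[1]: T = 0x7, S = E(K, T) = 0xD; 0x8 ⊕ 0xD = 0x5.
P[2]: T = 0x8, S = E(K, T) = 0x2; 0xC ⊕ 0x2 = 0xE.
P[3]: T = 0x9, S = E(K, T) = 0xA; 0x6 ⊕ 0xA = 0xC.
P[4]: T = 0xA, S = E(K, T) = 0x3; 0x1 ⊕ 0x3 = 0x2.
Blocks that differ from the original plaintext: P[2].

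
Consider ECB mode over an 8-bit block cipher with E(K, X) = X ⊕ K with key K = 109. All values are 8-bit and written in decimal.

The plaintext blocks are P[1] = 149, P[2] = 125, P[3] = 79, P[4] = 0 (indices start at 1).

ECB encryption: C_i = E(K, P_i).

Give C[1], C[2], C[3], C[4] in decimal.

C[1]: E(K, 149) = 248.
C[2]: E(K, 125) = 16.
C[3]: E(K, 79) = 34.
C[4]: E(K, 0) = 109.

C[1] = 248, C[2] = 16, C[3] = 34, C[4] = 109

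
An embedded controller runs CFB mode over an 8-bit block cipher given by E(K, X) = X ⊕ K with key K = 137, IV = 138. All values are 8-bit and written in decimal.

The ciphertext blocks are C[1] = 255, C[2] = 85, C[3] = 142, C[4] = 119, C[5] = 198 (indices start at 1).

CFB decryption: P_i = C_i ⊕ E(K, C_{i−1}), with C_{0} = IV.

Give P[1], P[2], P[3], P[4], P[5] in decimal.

P[1]: E(K, 138) = 3; 255 ⊕ 3 = 252.
P[2]: E(K, 255) = 118; 85 ⊕ 118 = 35.
P[3]: E(K, 85) = 220; 142 ⊕ 220 = 82.
P[4]: E(K, 142) = 7; 119 ⊕ 7 = 112.
P[5]: E(K, 119) = 254; 198 ⊕ 254 = 56.

P[1] = 252, P[2] = 35, P[3] = 82, P[4] = 112, P[5] = 56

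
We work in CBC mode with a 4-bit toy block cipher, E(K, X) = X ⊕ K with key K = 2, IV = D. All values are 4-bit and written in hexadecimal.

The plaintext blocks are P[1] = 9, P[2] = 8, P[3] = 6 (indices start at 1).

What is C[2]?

CBC encryption: C_i = E(K, P_i ⊕ C_{i−1}), with C_{0} = IV.
C[1]: P[1] ⊕ D = 4; E(K, 4) = 6.
C[2]: P[2] ⊕ 6 = E; E(K, E) = C.

C[2] = C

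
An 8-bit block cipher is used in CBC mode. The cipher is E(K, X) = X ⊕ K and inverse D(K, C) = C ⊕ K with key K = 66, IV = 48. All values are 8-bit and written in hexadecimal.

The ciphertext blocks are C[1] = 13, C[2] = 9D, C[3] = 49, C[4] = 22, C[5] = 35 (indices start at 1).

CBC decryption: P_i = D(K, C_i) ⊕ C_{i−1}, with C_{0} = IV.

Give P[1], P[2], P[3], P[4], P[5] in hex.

P[1]: D(K, 13) = 75; 75 ⊕ 48 = 3D.
P[2]: D(K, 9D) = FB; FB ⊕ 13 = E8.
P[3]: D(K, 49) = 2F; 2F ⊕ 9D = B2.
P[4]: D(K, 22) = 44; 44 ⊕ 49 = 0D.
P[5]: D(K, 35) = 53; 53 ⊕ 22 = 71.

P[1] = 3D, P[2] = E8, P[3] = B2, P[4] = 0D, P[5] = 71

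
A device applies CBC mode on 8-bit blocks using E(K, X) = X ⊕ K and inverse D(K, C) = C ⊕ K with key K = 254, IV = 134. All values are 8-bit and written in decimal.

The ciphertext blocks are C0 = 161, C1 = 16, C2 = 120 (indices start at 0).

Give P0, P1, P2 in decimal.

CBC decryption: P_i = D(K, C_i) ⊕ C_{i−1}, with C_{−1} = IV.
P0: D(K, 161) = 95; 95 ⊕ 134 = 217.
P1: D(K, 16) = 238; 238 ⊕ 161 = 79.
P2: D(K, 120) = 134; 134 ⊕ 16 = 150.

P0 = 217, P1 = 79, P2 = 150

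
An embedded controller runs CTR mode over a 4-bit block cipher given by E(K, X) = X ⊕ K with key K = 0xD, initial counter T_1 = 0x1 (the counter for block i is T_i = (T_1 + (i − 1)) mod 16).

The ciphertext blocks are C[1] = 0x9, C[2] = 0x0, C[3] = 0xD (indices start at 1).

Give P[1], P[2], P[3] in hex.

P[1] = 0x5, P[2] = 0xF, P[3] = 0x3

CTR decryption: S_i = E(K, T_i) where T_i is the counter for block i; P_i = C_i ⊕ S_i.
P[1]: T = 0x1, S = E(K, T) = 0xC; 0x9 ⊕ 0xC = 0x5.
P[2]: T = 0x2, S = E(K, T) = 0xF; 0x0 ⊕ 0xF = 0xF.
P[3]: T = 0x3, S = E(K, T) = 0xE; 0xD ⊕ 0xE = 0x3.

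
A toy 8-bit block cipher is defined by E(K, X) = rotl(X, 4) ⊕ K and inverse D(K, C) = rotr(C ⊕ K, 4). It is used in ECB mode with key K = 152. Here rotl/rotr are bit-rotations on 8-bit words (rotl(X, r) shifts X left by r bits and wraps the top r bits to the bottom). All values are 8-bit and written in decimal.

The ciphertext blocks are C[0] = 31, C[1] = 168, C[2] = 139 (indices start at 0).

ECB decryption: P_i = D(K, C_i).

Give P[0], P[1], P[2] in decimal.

P[0] = 120, P[1] = 3, P[2] = 49

P[0]: D(K, 31) = 120.
P[1]: D(K, 168) = 3.
P[2]: D(K, 139) = 49.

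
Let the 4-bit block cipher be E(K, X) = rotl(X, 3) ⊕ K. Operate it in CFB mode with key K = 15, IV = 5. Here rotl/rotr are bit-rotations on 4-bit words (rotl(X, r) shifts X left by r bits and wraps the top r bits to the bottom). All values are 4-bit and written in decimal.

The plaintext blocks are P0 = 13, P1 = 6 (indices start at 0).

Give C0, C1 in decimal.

CFB encryption: C_i = P_i ⊕ E(K, C_{i−1}), with C_{−1} = IV.
C0: E(K, 5) = 5; 13 ⊕ 5 = 8.
C1: E(K, 8) = 11; 6 ⊕ 11 = 13.

C0 = 8, C1 = 13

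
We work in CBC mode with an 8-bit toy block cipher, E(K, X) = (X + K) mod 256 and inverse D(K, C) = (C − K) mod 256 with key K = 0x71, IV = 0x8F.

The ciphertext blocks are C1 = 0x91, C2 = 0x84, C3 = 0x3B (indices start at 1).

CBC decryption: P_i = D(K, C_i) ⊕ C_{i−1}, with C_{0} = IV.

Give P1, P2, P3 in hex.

P1: D(K, 0x91) = 0x20; 0x20 ⊕ 0x8F = 0xAF.
P2: D(K, 0x84) = 0x13; 0x13 ⊕ 0x91 = 0x82.
P3: D(K, 0x3B) = 0xCA; 0xCA ⊕ 0x84 = 0x4E.

P1 = 0xAF, P2 = 0x82, P3 = 0x4E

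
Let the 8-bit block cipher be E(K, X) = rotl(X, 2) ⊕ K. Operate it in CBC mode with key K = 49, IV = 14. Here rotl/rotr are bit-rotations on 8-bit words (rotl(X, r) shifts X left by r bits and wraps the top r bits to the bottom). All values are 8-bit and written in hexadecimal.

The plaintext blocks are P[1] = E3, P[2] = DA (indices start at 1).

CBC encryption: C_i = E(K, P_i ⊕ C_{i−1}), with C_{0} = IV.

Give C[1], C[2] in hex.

C[1]: P[1] ⊕ 14 = F7; E(K, F7) = 96.
C[2]: P[2] ⊕ 96 = 4C; E(K, 4C) = 78.

C[1] = 96, C[2] = 78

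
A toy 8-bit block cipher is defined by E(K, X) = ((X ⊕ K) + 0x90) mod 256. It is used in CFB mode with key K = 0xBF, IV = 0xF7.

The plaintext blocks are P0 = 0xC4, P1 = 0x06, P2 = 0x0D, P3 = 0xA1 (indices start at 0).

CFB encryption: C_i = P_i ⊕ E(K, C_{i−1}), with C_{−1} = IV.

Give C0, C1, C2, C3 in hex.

C0 = 0x1C, C1 = 0x35, C2 = 0x17, C3 = 0x99

C0: E(K, 0xF7) = 0xD8; 0xC4 ⊕ 0xD8 = 0x1C.
C1: E(K, 0x1C) = 0x33; 0x06 ⊕ 0x33 = 0x35.
C2: E(K, 0x35) = 0x1A; 0x0D ⊕ 0x1A = 0x17.
C3: E(K, 0x17) = 0x38; 0xA1 ⊕ 0x38 = 0x99.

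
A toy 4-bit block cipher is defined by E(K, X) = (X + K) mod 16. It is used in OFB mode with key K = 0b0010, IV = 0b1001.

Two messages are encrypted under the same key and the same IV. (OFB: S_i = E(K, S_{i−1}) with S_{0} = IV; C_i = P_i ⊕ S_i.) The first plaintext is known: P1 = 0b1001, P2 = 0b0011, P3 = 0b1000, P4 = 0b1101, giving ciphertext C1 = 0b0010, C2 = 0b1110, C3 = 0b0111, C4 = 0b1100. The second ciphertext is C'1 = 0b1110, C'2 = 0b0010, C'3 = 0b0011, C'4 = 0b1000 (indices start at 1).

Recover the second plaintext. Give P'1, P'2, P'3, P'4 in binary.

In OFB with a reused IV, both messages share the same keystream S_i, so C_i ⊕ C'_i = P_i ⊕ P'_i and thus P'_i = P_i ⊕ C_i ⊕ C'_i.
P'1: 0b1001 ⊕ 0b0010 ⊕ 0b1110 = 0b0101.
P'2: 0b0011 ⊕ 0b1110 ⊕ 0b0010 = 0b1111.
P'3: 0b1000 ⊕ 0b0111 ⊕ 0b0011 = 0b1100.
P'4: 0b1101 ⊕ 0b1100 ⊕ 0b1000 = 0b1001.

P'1 = 0b0101, P'2 = 0b1111, P'3 = 0b1100, P'4 = 0b1001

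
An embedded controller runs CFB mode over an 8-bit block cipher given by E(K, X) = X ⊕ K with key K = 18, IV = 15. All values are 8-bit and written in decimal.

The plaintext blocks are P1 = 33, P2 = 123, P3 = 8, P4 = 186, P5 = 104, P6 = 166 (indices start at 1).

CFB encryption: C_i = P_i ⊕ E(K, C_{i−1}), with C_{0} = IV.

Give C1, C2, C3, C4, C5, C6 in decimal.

C1 = 60, C2 = 85, C3 = 79, C4 = 231, C5 = 157, C6 = 41

C1: E(K, 15) = 29; 33 ⊕ 29 = 60.
C2: E(K, 60) = 46; 123 ⊕ 46 = 85.
C3: E(K, 85) = 71; 8 ⊕ 71 = 79.
C4: E(K, 79) = 93; 186 ⊕ 93 = 231.
C5: E(K, 231) = 245; 104 ⊕ 245 = 157.
C6: E(K, 157) = 143; 166 ⊕ 143 = 41.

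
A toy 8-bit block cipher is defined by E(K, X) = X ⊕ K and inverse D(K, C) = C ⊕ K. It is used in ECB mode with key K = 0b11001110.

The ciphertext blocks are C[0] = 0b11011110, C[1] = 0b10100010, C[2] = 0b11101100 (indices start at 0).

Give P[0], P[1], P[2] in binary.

P[0] = 0b00010000, P[1] = 0b01101100, P[2] = 0b00100010

ECB decryption: P_i = D(K, C_i).
P[0]: D(K, 0b11011110) = 0b00010000.
P[1]: D(K, 0b10100010) = 0b01101100.
P[2]: D(K, 0b11101100) = 0b00100010.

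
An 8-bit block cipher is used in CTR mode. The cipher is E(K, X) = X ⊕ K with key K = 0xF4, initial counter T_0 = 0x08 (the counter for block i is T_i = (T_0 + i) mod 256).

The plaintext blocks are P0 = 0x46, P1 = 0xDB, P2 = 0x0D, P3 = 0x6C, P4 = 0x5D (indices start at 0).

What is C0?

C0 = 0xBA

CTR encryption: S_i = E(K, T_i) where T_i is the counter for block i; C_i = P_i ⊕ S_i.
C0: T = 0x08, S = E(K, T) = 0xFC; 0x46 ⊕ 0xFC = 0xBA.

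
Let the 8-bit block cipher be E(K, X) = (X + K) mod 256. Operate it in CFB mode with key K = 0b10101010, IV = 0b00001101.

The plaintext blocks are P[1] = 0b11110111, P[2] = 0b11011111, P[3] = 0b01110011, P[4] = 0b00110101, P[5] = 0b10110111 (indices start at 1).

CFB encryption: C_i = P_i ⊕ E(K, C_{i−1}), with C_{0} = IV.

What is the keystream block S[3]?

0b11011111

C[1]: E(K, 0b00001101) = 0b10110111; 0b11110111 ⊕ 0b10110111 = 0b01000000.
C[2]: E(K, 0b01000000) = 0b11101010; 0b11011111 ⊕ 0b11101010 = 0b00110101.
C[3]: E(K, 0b00110101) = 0b11011111; 0b01110011 ⊕ 0b11011111 = 0b10101100.
So S[3] = 0b11011111.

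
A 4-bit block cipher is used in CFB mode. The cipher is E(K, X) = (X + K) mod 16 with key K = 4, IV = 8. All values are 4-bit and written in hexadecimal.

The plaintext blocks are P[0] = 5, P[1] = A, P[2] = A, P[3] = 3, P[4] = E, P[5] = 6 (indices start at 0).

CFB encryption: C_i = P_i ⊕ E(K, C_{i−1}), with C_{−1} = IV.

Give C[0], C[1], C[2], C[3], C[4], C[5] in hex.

C[0] = 9, C[1] = 7, C[2] = 1, C[3] = 6, C[4] = 4, C[5] = E

C[0]: E(K, 8) = C; 5 ⊕ C = 9.
C[1]: E(K, 9) = D; A ⊕ D = 7.
C[2]: E(K, 7) = B; A ⊕ B = 1.
C[3]: E(K, 1) = 5; 3 ⊕ 5 = 6.
C[4]: E(K, 6) = A; E ⊕ A = 4.
C[5]: E(K, 4) = 8; 6 ⊕ 8 = E.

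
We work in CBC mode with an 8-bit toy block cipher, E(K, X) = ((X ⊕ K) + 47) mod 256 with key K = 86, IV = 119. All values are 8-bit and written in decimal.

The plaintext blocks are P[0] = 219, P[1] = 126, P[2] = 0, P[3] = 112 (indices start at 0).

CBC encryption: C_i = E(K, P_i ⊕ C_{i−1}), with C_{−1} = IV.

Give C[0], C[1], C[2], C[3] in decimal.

C[0] = 41, C[1] = 48, C[2] = 149, C[3] = 226

C[0]: P[0] ⊕ 119 = 172; E(K, 172) = 41.
C[1]: P[1] ⊕ 41 = 87; E(K, 87) = 48.
C[2]: P[2] ⊕ 48 = 48; E(K, 48) = 149.
C[3]: P[3] ⊕ 149 = 229; E(K, 229) = 226.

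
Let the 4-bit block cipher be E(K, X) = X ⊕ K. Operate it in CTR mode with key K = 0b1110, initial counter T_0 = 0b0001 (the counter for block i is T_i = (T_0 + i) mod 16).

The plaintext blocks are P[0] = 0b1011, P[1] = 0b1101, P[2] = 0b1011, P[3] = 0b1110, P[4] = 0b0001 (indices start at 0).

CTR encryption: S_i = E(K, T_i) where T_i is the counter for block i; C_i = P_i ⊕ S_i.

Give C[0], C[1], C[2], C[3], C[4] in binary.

C[0] = 0b0100, C[1] = 0b0001, C[2] = 0b0110, C[3] = 0b0100, C[4] = 0b1010

C[0]: T = 0b0001, S = E(K, T) = 0b1111; 0b1011 ⊕ 0b1111 = 0b0100.
C[1]: T = 0b0010, S = E(K, T) = 0b1100; 0b1101 ⊕ 0b1100 = 0b0001.
C[2]: T = 0b0011, S = E(K, T) = 0b1101; 0b1011 ⊕ 0b1101 = 0b0110.
C[3]: T = 0b0100, S = E(K, T) = 0b1010; 0b1110 ⊕ 0b1010 = 0b0100.
C[4]: T = 0b0101, S = E(K, T) = 0b1011; 0b0001 ⊕ 0b1011 = 0b1010.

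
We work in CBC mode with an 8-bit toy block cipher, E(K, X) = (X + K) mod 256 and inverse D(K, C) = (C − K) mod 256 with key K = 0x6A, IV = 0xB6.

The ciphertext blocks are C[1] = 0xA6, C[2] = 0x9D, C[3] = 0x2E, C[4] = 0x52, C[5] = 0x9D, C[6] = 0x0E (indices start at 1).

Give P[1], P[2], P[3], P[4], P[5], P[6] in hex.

CBC decryption: P_i = D(K, C_i) ⊕ C_{i−1}, with C_{0} = IV.
P[1]: D(K, 0xA6) = 0x3C; 0x3C ⊕ 0xB6 = 0x8A.
P[2]: D(K, 0x9D) = 0x33; 0x33 ⊕ 0xA6 = 0x95.
P[3]: D(K, 0x2E) = 0xC4; 0xC4 ⊕ 0x9D = 0x59.
P[4]: D(K, 0x52) = 0xE8; 0xE8 ⊕ 0x2E = 0xC6.
P[5]: D(K, 0x9D) = 0x33; 0x33 ⊕ 0x52 = 0x61.
P[6]: D(K, 0x0E) = 0xA4; 0xA4 ⊕ 0x9D = 0x39.

P[1] = 0x8A, P[2] = 0x95, P[3] = 0x59, P[4] = 0xC6, P[5] = 0x61, P[6] = 0x39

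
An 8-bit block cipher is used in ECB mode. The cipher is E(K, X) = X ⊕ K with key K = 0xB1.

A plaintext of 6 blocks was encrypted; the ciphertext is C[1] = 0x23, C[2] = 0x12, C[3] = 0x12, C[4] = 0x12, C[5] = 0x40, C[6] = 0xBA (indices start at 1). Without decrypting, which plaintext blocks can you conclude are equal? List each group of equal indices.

P[2] = P[3] = P[4]

ECB encrypts each block independently with the same key, so equal ciphertext blocks imply equal plaintext blocks.
C[2] = C[3] = C[4] = 0x12, so P[2] = P[3] = P[4].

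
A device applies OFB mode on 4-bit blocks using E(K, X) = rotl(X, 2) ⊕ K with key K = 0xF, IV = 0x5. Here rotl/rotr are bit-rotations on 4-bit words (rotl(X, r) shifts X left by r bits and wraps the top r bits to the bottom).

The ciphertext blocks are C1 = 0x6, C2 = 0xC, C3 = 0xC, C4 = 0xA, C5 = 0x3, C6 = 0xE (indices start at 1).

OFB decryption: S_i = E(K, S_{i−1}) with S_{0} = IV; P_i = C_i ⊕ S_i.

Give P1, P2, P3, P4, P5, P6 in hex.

P1: S = E(K, 0x5) = 0xA; 0x6 ⊕ 0xA = 0xC.
P2: S = E(K, 0xA) = 0x5; 0xC ⊕ 0x5 = 0x9.
P3: S = E(K, 0x5) = 0xA; 0xC ⊕ 0xA = 0x6.
P4: S = E(K, 0xA) = 0x5; 0xA ⊕ 0x5 = 0xF.
P5: S = E(K, 0x5) = 0xA; 0x3 ⊕ 0xA = 0x9.
P6: S = E(K, 0xA) = 0x5; 0xE ⊕ 0x5 = 0xB.

P1 = 0xC, P2 = 0x9, P3 = 0x6, P4 = 0xF, P5 = 0x9, P6 = 0xB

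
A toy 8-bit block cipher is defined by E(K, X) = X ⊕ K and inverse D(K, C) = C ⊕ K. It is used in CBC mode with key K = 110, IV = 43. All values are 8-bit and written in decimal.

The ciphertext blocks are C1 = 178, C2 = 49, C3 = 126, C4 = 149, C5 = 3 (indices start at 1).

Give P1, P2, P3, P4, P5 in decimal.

CBC decryption: P_i = D(K, C_i) ⊕ C_{i−1}, with C_{0} = IV.
P1: D(K, 178) = 220; 220 ⊕ 43 = 247.
P2: D(K, 49) = 95; 95 ⊕ 178 = 237.
P3: D(K, 126) = 16; 16 ⊕ 49 = 33.
P4: D(K, 149) = 251; 251 ⊕ 126 = 133.
P5: D(K, 3) = 109; 109 ⊕ 149 = 248.

P1 = 247, P2 = 237, P3 = 33, P4 = 133, P5 = 248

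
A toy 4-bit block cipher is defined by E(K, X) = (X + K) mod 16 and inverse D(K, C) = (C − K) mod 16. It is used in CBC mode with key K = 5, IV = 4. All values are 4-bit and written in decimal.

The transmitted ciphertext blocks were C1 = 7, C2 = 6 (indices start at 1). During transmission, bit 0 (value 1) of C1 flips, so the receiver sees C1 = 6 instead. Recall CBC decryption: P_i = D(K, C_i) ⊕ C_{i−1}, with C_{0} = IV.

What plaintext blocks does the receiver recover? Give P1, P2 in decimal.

Only C1 changed, to 6. In CBC, a change in C_i garbles P_i and flips the same bit in P_{i+1}. Decrypting the received ciphertext:
P1: D(K, 6) = 1; 1 ⊕ 4 = 5.
P2: D(K, 6) = 1; 1 ⊕ 6 = 7.
Blocks that differ from the original plaintext: P1, P2.

P1 = 5, P2 = 7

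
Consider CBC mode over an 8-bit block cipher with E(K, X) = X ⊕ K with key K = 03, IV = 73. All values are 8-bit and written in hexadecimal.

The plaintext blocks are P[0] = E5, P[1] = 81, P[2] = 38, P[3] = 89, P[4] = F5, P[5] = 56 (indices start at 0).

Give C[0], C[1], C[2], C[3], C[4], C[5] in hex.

CBC encryption: C_i = E(K, P_i ⊕ C_{i−1}), with C_{−1} = IV.
C[0]: P[0] ⊕ 73 = 96; E(K, 96) = 95.
C[1]: P[1] ⊕ 95 = 14; E(K, 14) = 17.
C[2]: P[2] ⊕ 17 = 2F; E(K, 2F) = 2C.
C[3]: P[3] ⊕ 2C = A5; E(K, A5) = A6.
C[4]: P[4] ⊕ A6 = 53; E(K, 53) = 50.
C[5]: P[5] ⊕ 50 = 06; E(K, 06) = 05.

C[0] = 95, C[1] = 17, C[2] = 2C, C[3] = A6, C[4] = 50, C[5] = 05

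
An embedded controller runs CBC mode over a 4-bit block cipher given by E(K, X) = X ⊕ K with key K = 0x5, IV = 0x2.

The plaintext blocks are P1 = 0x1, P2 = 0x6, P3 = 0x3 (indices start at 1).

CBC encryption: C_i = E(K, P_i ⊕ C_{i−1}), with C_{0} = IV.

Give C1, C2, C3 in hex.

C1 = 0x6, C2 = 0x5, C3 = 0x3

C1: P1 ⊕ 0x2 = 0x3; E(K, 0x3) = 0x6.
C2: P2 ⊕ 0x6 = 0x0; E(K, 0x0) = 0x5.
C3: P3 ⊕ 0x5 = 0x6; E(K, 0x6) = 0x3.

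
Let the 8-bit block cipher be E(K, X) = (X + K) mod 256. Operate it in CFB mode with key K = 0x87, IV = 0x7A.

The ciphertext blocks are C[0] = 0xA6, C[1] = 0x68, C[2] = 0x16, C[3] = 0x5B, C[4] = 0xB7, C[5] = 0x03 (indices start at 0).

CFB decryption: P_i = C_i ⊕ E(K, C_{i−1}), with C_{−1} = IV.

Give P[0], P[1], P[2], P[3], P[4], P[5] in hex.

P[0] = 0xA7, P[1] = 0x45, P[2] = 0xF9, P[3] = 0xC6, P[4] = 0x55, P[5] = 0x3D

P[0]: E(K, 0x7A) = 0x01; 0xA6 ⊕ 0x01 = 0xA7.
P[1]: E(K, 0xA6) = 0x2D; 0x68 ⊕ 0x2D = 0x45.
P[2]: E(K, 0x68) = 0xEF; 0x16 ⊕ 0xEF = 0xF9.
P[3]: E(K, 0x16) = 0x9D; 0x5B ⊕ 0x9D = 0xC6.
P[4]: E(K, 0x5B) = 0xE2; 0xB7 ⊕ 0xE2 = 0x55.
P[5]: E(K, 0xB7) = 0x3E; 0x03 ⊕ 0x3E = 0x3D.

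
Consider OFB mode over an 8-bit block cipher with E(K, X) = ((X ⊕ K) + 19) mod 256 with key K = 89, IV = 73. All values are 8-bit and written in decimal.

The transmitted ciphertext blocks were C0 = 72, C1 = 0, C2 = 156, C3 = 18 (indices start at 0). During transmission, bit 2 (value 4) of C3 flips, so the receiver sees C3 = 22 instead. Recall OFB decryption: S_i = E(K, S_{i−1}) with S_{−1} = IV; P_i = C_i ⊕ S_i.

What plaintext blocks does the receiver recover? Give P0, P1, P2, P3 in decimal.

P0 = 107, P1 = 141, P2 = 123, P3 = 199

Only C3 changed, to 22. In OFB, a change in C_i flips the same bit in P_i only; the keystream is unaffected. Decrypting the received ciphertext:
P0: S = E(K, 73) = 35; 72 ⊕ 35 = 107.
P1: S = E(K, 35) = 141; 0 ⊕ 141 = 141.
P2: S = E(K, 141) = 231; 156 ⊕ 231 = 123.
P3: S = E(K, 231) = 209; 22 ⊕ 209 = 199.
Blocks that differ from the original plaintext: P3.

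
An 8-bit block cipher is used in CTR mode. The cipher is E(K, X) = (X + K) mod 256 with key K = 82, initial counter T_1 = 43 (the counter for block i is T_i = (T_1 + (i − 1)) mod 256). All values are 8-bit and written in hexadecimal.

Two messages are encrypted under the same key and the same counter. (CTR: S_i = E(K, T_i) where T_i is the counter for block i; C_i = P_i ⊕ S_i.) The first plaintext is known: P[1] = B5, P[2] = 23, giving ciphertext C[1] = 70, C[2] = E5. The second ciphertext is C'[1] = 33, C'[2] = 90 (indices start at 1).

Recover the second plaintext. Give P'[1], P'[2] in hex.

P'[1] = F6, P'[2] = 56

In CTR with a reused counter, both messages share the same keystream S_i, so C_i ⊕ C'_i = P_i ⊕ P'_i and thus P'_i = P_i ⊕ C_i ⊕ C'_i.
P'[1]: B5 ⊕ 70 ⊕ 33 = F6.
P'[2]: 23 ⊕ E5 ⊕ 90 = 56.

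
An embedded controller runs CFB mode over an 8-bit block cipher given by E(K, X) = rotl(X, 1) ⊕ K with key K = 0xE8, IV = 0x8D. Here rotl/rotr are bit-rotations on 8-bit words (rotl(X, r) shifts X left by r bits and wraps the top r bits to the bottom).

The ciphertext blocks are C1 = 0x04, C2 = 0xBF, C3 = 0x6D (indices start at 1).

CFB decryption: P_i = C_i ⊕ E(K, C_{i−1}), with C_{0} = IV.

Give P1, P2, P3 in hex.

P1: E(K, 0x8D) = 0xF3; 0x04 ⊕ 0xF3 = 0xF7.
P2: E(K, 0x04) = 0xE0; 0xBF ⊕ 0xE0 = 0x5F.
P3: E(K, 0xBF) = 0x97; 0x6D ⊕ 0x97 = 0xFA.

P1 = 0xF7, P2 = 0x5F, P3 = 0xFA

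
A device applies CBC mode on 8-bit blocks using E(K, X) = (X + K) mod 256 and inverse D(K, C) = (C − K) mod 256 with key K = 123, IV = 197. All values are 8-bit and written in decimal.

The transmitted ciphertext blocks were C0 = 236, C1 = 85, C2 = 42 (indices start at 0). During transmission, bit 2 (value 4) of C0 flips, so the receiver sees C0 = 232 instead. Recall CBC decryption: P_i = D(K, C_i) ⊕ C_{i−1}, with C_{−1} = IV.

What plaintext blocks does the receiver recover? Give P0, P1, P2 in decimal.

P0 = 168, P1 = 50, P2 = 250

Only C0 changed, to 232. In CBC, a change in C_i garbles P_i and flips the same bit in P_{i+1}. Decrypting the received ciphertext:
P0: D(K, 232) = 109; 109 ⊕ 197 = 168.
P1: D(K, 85) = 218; 218 ⊕ 232 = 50.
P2: D(K, 42) = 175; 175 ⊕ 85 = 250.
Blocks that differ from the original plaintext: P0, P1.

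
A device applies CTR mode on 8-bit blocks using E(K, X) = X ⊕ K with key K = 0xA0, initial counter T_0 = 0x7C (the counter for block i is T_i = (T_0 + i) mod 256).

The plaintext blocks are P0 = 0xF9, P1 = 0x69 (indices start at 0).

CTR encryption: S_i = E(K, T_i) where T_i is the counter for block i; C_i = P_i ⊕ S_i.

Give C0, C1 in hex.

C0 = 0x25, C1 = 0xB4

C0: T = 0x7C, S = E(K, T) = 0xDC; 0xF9 ⊕ 0xDC = 0x25.
C1: T = 0x7D, S = E(K, T) = 0xDD; 0x69 ⊕ 0xDD = 0xB4.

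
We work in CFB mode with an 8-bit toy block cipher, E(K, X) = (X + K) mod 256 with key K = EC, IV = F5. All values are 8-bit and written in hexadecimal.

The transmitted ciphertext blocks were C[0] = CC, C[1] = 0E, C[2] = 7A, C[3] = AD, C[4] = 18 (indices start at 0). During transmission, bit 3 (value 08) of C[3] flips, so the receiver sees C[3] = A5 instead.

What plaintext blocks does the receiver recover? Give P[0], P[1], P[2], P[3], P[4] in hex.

CFB decryption: P_i = C_i ⊕ E(K, C_{i−1}), with C_{−1} = IV.
Only C[3] changed, to A5. In CFB, a change in C_i flips the same bit in P_i and garbles P_{i+1}. Decrypting the received ciphertext:
P[0]: E(K, F5) = E1; CC ⊕ E1 = 2D.
P[1]: E(K, CC) = B8; 0E ⊕ B8 = B6.
P[2]: E(K, 0E) = FA; 7A ⊕ FA = 80.
P[3]: E(K, 7A) = 66; A5 ⊕ 66 = C3.
P[4]: E(K, A5) = 91; 18 ⊕ 91 = 89.
Blocks that differ from the original plaintext: P[3], P[4].

P[0] = 2D, P[1] = B6, P[2] = 80, P[3] = C3, P[4] = 89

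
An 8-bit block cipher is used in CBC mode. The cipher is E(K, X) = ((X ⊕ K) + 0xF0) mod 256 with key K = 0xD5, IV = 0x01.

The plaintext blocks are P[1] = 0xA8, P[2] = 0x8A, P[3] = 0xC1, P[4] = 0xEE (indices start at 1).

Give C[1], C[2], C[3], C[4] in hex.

CBC encryption: C_i = E(K, P_i ⊕ C_{i−1}), with C_{0} = IV.
C[1]: P[1] ⊕ 0x01 = 0xA9; E(K, 0xA9) = 0x6C.
C[2]: P[2] ⊕ 0x6C = 0xE6; E(K, 0xE6) = 0x23.
C[3]: P[3] ⊕ 0x23 = 0xE2; E(K, 0xE2) = 0x27.
C[4]: P[4] ⊕ 0x27 = 0xC9; E(K, 0xC9) = 0x0C.

C[1] = 0x6C, C[2] = 0x23, C[3] = 0x27, C[4] = 0x0C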